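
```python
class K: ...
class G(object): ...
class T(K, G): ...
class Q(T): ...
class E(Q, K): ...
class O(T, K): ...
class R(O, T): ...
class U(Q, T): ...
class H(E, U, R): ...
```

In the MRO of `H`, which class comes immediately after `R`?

O

L[H] = H + merge(L[E], L[U], L[R], [E U R])
  take E:  [E Q T K G object] + [U Q T K G object] + [R O T K G object] + [E U R]
  take U:  [Q T K G object] + [U Q T K G object] + [R O T K G object] + [U R]
  take Q:  [Q T K G object] + [Q T K G object] + [R O T K G object] + [R]
  take R:  [T K G object] + [T K G object] + [R O T K G object] + [R]
  take O:  [T K G object] + [T K G object] + [O T K G object]
  take T:  [T K G object] + [T K G object] + [T K G object]
  take K:  [K G object] + [K G object] + [K G object]
  take G:  [G object] + [G object] + [G object]
  take object:  [object] + [object] + [object]
MRO: H E U Q R O T K G object
R is at position 4; next is O.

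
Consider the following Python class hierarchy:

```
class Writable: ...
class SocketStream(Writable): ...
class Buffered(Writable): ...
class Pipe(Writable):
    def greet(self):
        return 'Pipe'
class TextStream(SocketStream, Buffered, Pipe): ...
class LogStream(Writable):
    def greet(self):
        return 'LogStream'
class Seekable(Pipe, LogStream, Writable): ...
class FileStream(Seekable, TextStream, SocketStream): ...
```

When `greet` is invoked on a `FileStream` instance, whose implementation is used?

Pipe

L[FileStream] = FileStream + merge(L[Seekable], L[TextStream], L[SocketStream], [Seekable TextStream SocketStream])
  take Seekable:  [Seekable Pipe LogStream Writable object] + [TextStream SocketStream Buffered Pipe Writable object] + [SocketStream Writable object] + [Seekable TextStream SocketStream]
  take TextStream:  [Pipe LogStream Writable object] + [TextStream SocketStream Buffered Pipe Writable object] + [SocketStream Writable object] + [TextStream SocketStream]
  take SocketStream:  [Pipe LogStream Writable object] + [SocketStream Buffered Pipe Writable object] + [SocketStream Writable object] + [SocketStream]
  take Buffered:  [Pipe LogStream Writable object] + [Buffered Pipe Writable object] + [Writable object]
  take Pipe:  [Pipe LogStream Writable object] + [Pipe Writable object] + [Writable object]
  take LogStream:  [LogStream Writable object] + [Writable object] + [Writable object]
  take Writable:  [Writable object] + [Writable object] + [Writable object]
  take object:  [object] + [object] + [object]
MRO: FileStream Seekable TextStream SocketStream Buffered Pipe LogStream Writable object
greet is defined in: LogStream, Pipe. First along the MRO is Pipe.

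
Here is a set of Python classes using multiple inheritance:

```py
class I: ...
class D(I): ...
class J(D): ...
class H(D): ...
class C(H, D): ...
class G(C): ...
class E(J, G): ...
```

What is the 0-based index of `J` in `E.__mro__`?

1

L[E] = E + merge(L[J], L[G], [J G])
  take J:  [J D I object] + [G C H D I object] + [J G]
  take G:  [D I object] + [G C H D I object] + [G]
  take C:  [D I object] + [C H D I object]
  take H:  [D I object] + [H D I object]
  take D:  [D I object] + [D I object]
  take I:  [I object] + [I object]
  take object:  [object] + [object]
MRO: E J G C H D I object
J sits at index 1.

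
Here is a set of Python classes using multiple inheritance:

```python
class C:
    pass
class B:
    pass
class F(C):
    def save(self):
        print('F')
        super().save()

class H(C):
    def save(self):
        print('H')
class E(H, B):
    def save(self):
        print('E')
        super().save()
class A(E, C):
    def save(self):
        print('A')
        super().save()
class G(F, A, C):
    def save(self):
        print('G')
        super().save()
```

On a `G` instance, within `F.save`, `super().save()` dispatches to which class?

A

L[G] = G + merge(L[F], L[A], L[C], [F A C])
  take F:  [F C object] + [A E H C B object] + [C object] + [F A C]
  take A:  [C object] + [A E H C B object] + [C object] + [A C]
  take E:  [C object] + [E H C B object] + [C object] + [C]
  take H:  [C object] + [H C B object] + [C object] + [C]
  take C:  [C object] + [C B object] + [C object] + [C]
  take B:  [object] + [B object] + [object]
  take object:  [object] + [object] + [object]
MRO: G F A E H C B object
super() in F.save on a G instance goes to the class after F in G's MRO: A.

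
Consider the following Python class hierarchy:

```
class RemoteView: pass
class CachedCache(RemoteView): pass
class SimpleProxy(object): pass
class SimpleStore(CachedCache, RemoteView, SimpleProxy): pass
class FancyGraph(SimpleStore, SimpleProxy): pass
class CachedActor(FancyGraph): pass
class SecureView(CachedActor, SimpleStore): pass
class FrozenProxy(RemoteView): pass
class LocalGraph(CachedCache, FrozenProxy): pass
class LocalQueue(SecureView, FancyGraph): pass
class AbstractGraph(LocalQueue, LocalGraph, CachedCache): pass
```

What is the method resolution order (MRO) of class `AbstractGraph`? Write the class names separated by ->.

L[AbstractGraph] = AbstractGraph + merge(L[LocalQueue], L[LocalGraph], L[CachedCache], [LocalQueue LocalGraph CachedCache])
  take LocalQueue:  [LocalQueue SecureView CachedActor FancyGraph SimpleStore CachedCache RemoteView SimpleProxy object] + [LocalGraph CachedCache FrozenProxy RemoteView object] + [CachedCache RemoteView object] + [LocalQueue LocalGraph CachedCache]
  take SecureView:  [SecureView CachedActor FancyGraph SimpleStore CachedCache RemoteView SimpleProxy object] + [LocalGraph CachedCache FrozenProxy RemoteView object] + [CachedCache RemoteView object] + [LocalGraph CachedCache]
  take CachedActor:  [CachedActor FancyGraph SimpleStore CachedCache RemoteView SimpleProxy object] + [LocalGraph CachedCache FrozenProxy RemoteView object] + [CachedCache RemoteView object] + [LocalGraph CachedCache]
  take FancyGraph:  [FancyGraph SimpleStore CachedCache RemoteView SimpleProxy object] + [LocalGraph CachedCache FrozenProxy RemoteView object] + [CachedCache RemoteView object] + [LocalGraph CachedCache]
  take SimpleStore:  [SimpleStore CachedCache RemoteView SimpleProxy object] + [LocalGraph CachedCache FrozenProxy RemoteView object] + [CachedCache RemoteView object] + [LocalGraph CachedCache]
  take LocalGraph:  [CachedCache RemoteView SimpleProxy object] + [LocalGraph CachedCache FrozenProxy RemoteView object] + [CachedCache RemoteView object] + [LocalGraph CachedCache]
  take CachedCache:  [CachedCache RemoteView SimpleProxy object] + [CachedCache FrozenProxy RemoteView object] + [CachedCache RemoteView object] + [CachedCache]
  take FrozenProxy:  [RemoteView SimpleProxy object] + [FrozenProxy RemoteView object] + [RemoteView object]
  take RemoteView:  [RemoteView SimpleProxy object] + [RemoteView object] + [RemoteView object]
  take SimpleProxy:  [SimpleProxy object] + [object] + [object]
  take object:  [object] + [object] + [object]

AbstractGraph -> LocalQueue -> SecureView -> CachedActor -> FancyGraph -> SimpleStore -> LocalGraph -> CachedCache -> FrozenProxy -> RemoteView -> SimpleProxy -> object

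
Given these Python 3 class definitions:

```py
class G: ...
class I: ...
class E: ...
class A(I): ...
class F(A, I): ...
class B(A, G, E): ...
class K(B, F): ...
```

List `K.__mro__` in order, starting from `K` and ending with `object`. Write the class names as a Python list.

[K, B, F, A, I, G, E, object]

L[K] = K + merge(L[B], L[F], [B F])
  take B:  [B A I G E object] + [F A I object] + [B F]
  take F:  [A I G E object] + [F A I object] + [F]
  take A:  [A I G E object] + [A I object]
  take I:  [I G E object] + [I object]
  take G:  [G E object] + [object]
  take E:  [E object] + [object]
  take object:  [object] + [object]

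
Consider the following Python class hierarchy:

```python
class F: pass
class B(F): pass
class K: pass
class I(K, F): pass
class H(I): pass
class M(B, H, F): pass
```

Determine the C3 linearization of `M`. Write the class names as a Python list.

[M, B, H, I, K, F, object]

L[M] = M + merge(L[B], L[H], L[F], [B H F])
  take B:  [B F object] + [H I K F object] + [F object] + [B H F]
  take H:  [F object] + [H I K F object] + [F object] + [H F]
  take I:  [F object] + [I K F object] + [F object] + [F]
  take K:  [F object] + [K F object] + [F object] + [F]
  take F:  [F object] + [F object] + [F object] + [F]
  take object:  [object] + [object] + [object]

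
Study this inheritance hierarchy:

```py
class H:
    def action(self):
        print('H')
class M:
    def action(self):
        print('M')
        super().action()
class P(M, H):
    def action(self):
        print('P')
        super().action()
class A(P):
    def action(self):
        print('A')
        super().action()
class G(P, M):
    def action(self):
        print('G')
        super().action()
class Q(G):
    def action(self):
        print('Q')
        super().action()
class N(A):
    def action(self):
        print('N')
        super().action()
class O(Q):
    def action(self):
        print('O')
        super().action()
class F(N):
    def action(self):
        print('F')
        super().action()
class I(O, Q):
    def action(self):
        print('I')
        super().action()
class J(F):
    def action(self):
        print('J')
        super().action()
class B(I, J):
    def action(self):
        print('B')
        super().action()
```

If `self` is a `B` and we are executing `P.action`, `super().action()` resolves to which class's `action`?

M

L[B] = B + merge(L[I], L[J], [I J])
  take I:  [I O Q G P M H object] + [J F N A P M H object] + [I J]
  take O:  [O Q G P M H object] + [J F N A P M H object] + [J]
  take Q:  [Q G P M H object] + [J F N A P M H object] + [J]
  take G:  [G P M H object] + [J F N A P M H object] + [J]
  take J:  [P M H object] + [J F N A P M H object] + [J]
  take F:  [P M H object] + [F N A P M H object]
  take N:  [P M H object] + [N A P M H object]
  take A:  [P M H object] + [A P M H object]
  take P:  [P M H object] + [P M H object]
  take M:  [M H object] + [M H object]
  take H:  [H object] + [H object]
  take object:  [object] + [object]
MRO: B I O Q G J F N A P M H object
super() in P.action on a B instance goes to the class after P in B's MRO: M.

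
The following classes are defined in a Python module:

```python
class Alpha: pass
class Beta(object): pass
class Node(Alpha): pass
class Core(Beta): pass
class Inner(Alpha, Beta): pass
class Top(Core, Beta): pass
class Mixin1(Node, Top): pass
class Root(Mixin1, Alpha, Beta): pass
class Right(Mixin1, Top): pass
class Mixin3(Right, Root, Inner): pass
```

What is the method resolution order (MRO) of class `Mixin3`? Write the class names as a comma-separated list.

Mixin3, Right, Root, Mixin1, Node, Inner, Alpha, Top, Core, Beta, object

L[Mixin3] = Mixin3 + merge(L[Right], L[Root], L[Inner], [Right Root Inner])
  take Right:  [Right Mixin1 Node Alpha Top Core Beta object] + [Root Mixin1 Node Alpha Top Core Beta object] + [Inner Alpha Beta object] + [Right Root Inner]
  take Root:  [Mixin1 Node Alpha Top Core Beta object] + [Root Mixin1 Node Alpha Top Core Beta object] + [Inner Alpha Beta object] + [Root Inner]
  take Mixin1:  [Mixin1 Node Alpha Top Core Beta object] + [Mixin1 Node Alpha Top Core Beta object] + [Inner Alpha Beta object] + [Inner]
  take Node:  [Node Alpha Top Core Beta object] + [Node Alpha Top Core Beta object] + [Inner Alpha Beta object] + [Inner]
  take Inner:  [Alpha Top Core Beta object] + [Alpha Top Core Beta object] + [Inner Alpha Beta object] + [Inner]
  take Alpha:  [Alpha Top Core Beta object] + [Alpha Top Core Beta object] + [Alpha Beta object]
  take Top:  [Top Core Beta object] + [Top Core Beta object] + [Beta object]
  take Core:  [Core Beta object] + [Core Beta object] + [Beta object]
  take Beta:  [Beta object] + [Beta object] + [Beta object]
  take object:  [object] + [object] + [object]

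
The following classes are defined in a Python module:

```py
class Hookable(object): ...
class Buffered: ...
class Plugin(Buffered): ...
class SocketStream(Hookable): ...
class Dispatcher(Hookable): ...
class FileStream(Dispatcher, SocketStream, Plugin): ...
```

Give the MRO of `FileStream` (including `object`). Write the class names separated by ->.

FileStream -> Dispatcher -> SocketStream -> Hookable -> Plugin -> Buffered -> object

L[FileStream] = FileStream + merge(L[Dispatcher], L[SocketStream], L[Plugin], [Dispatcher SocketStream Plugin])
  take Dispatcher:  [Dispatcher Hookable object] + [SocketStream Hookable object] + [Plugin Buffered object] + [Dispatcher SocketStream Plugin]
  take SocketStream:  [Hookable object] + [SocketStream Hookable object] + [Plugin Buffered object] + [SocketStream Plugin]
  take Hookable:  [Hookable object] + [Hookable object] + [Plugin Buffered object] + [Plugin]
  take Plugin:  [object] + [object] + [Plugin Buffered object] + [Plugin]
  take Buffered:  [object] + [object] + [Buffered object]
  take object:  [object] + [object] + [object]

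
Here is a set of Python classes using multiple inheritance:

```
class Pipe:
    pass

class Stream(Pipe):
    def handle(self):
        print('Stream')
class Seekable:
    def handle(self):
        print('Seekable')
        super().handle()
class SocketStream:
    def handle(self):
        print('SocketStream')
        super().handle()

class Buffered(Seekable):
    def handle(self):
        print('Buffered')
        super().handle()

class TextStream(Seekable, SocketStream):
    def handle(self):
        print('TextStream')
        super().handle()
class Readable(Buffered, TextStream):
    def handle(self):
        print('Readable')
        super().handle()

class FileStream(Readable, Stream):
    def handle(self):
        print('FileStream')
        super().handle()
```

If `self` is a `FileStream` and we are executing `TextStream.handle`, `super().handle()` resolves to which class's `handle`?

Seekable

L[FileStream] = FileStream + merge(L[Readable], L[Stream], [Readable Stream])
  take Readable:  [Readable Buffered TextStream Seekable SocketStream object] + [Stream Pipe object] + [Readable Stream]
  take Buffered:  [Buffered TextStream Seekable SocketStream object] + [Stream Pipe object] + [Stream]
  take TextStream:  [TextStream Seekable SocketStream object] + [Stream Pipe object] + [Stream]
  take Seekable:  [Seekable SocketStream object] + [Stream Pipe object] + [Stream]
  take SocketStream:  [SocketStream object] + [Stream Pipe object] + [Stream]
  take Stream:  [object] + [Stream Pipe object] + [Stream]
  take Pipe:  [object] + [Pipe object]
  take object:  [object] + [object]
MRO: FileStream Readable Buffered TextStream Seekable SocketStream Stream Pipe object
super() in TextStream.handle on a FileStream instance goes to the class after TextStream in FileStream's MRO: Seekable.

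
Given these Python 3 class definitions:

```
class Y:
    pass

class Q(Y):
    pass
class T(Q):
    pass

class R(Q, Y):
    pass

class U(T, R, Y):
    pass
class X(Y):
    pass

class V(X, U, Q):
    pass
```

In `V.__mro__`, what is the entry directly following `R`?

L[V] = V + merge(L[X], L[U], L[Q], [X U Q])
  take X:  [X Y object] + [U T R Q Y object] + [Q Y object] + [X U Q]
  take U:  [Y object] + [U T R Q Y object] + [Q Y object] + [U Q]
  take T:  [Y object] + [T R Q Y object] + [Q Y object] + [Q]
  take R:  [Y object] + [R Q Y object] + [Q Y object] + [Q]
  take Q:  [Y object] + [Q Y object] + [Q Y object] + [Q]
  take Y:  [Y object] + [Y object] + [Y object]
  take object:  [object] + [object] + [object]
MRO: V X U T R Q Y object
R is at position 4; next is Q.

Q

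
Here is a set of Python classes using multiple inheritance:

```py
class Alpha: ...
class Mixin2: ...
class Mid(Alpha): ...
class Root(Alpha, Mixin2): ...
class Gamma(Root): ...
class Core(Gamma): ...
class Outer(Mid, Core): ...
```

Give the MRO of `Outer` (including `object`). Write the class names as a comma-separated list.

Outer, Mid, Core, Gamma, Root, Alpha, Mixin2, object

L[Outer] = Outer + merge(L[Mid], L[Core], [Mid Core])
  take Mid:  [Mid Alpha object] + [Core Gamma Root Alpha Mixin2 object] + [Mid Core]
  take Core:  [Alpha object] + [Core Gamma Root Alpha Mixin2 object] + [Core]
  take Gamma:  [Alpha object] + [Gamma Root Alpha Mixin2 object]
  take Root:  [Alpha object] + [Root Alpha Mixin2 object]
  take Alpha:  [Alpha object] + [Alpha Mixin2 object]
  take Mixin2:  [object] + [Mixin2 object]
  take object:  [object] + [object]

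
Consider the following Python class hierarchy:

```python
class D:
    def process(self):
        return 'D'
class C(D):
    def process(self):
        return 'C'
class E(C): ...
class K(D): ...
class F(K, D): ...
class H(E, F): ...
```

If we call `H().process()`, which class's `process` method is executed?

C

L[H] = H + merge(L[E], L[F], [E F])
  take E:  [E C D object] + [F K D object] + [E F]
  take C:  [C D object] + [F K D object] + [F]
  take F:  [D object] + [F K D object] + [F]
  take K:  [D object] + [K D object]
  take D:  [D object] + [D object]
  take object:  [object] + [object]
MRO: H E C F K D object
process is defined in: C, D. First along the MRO is C.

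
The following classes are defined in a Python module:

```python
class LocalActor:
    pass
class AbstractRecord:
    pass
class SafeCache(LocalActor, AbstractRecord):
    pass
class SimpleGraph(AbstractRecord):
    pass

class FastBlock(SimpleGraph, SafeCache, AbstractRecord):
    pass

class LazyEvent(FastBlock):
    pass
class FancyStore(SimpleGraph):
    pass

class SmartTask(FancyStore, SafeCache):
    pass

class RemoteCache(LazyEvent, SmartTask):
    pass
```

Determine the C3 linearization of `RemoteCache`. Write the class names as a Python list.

[RemoteCache, LazyEvent, FastBlock, SmartTask, FancyStore, SimpleGraph, SafeCache, LocalActor, AbstractRecord, object]

L[RemoteCache] = RemoteCache + merge(L[LazyEvent], L[SmartTask], [LazyEvent SmartTask])
  take LazyEvent:  [LazyEvent FastBlock SimpleGraph SafeCache LocalActor AbstractRecord object] + [SmartTask FancyStore SimpleGraph SafeCache LocalActor AbstractRecord object] + [LazyEvent SmartTask]
  take FastBlock:  [FastBlock SimpleGraph SafeCache LocalActor AbstractRecord object] + [SmartTask FancyStore SimpleGraph SafeCache LocalActor AbstractRecord object] + [SmartTask]
  take SmartTask:  [SimpleGraph SafeCache LocalActor AbstractRecord object] + [SmartTask FancyStore SimpleGraph SafeCache LocalActor AbstractRecord object] + [SmartTask]
  take FancyStore:  [SimpleGraph SafeCache LocalActor AbstractRecord object] + [FancyStore SimpleGraph SafeCache LocalActor AbstractRecord object]
  take SimpleGraph:  [SimpleGraph SafeCache LocalActor AbstractRecord object] + [SimpleGraph SafeCache LocalActor AbstractRecord object]
  take SafeCache:  [SafeCache LocalActor AbstractRecord object] + [SafeCache LocalActor AbstractRecord object]
  take LocalActor:  [LocalActor AbstractRecord object] + [LocalActor AbstractRecord object]
  take AbstractRecord:  [AbstractRecord object] + [AbstractRecord object]
  take object:  [object] + [object]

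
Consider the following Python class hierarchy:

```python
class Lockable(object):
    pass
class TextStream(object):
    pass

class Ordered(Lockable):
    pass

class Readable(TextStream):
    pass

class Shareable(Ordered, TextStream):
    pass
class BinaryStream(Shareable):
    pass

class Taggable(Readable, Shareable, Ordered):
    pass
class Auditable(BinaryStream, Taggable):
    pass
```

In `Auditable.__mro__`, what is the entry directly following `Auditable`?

L[Auditable] = Auditable + merge(L[BinaryStream], L[Taggable], [BinaryStream Taggable])
  take BinaryStream:  [BinaryStream Shareable Ordered Lockable TextStream object] + [Taggable Readable Shareable Ordered Lockable TextStream object] + [BinaryStream Taggable]
  take Taggable:  [Shareable Ordered Lockable TextStream object] + [Taggable Readable Shareable Ordered Lockable TextStream object] + [Taggable]
  take Readable:  [Shareable Ordered Lockable TextStream object] + [Readable Shareable Ordered Lockable TextStream object]
  take Shareable:  [Shareable Ordered Lockable TextStream object] + [Shareable Ordered Lockable TextStream object]
  take Ordered:  [Ordered Lockable TextStream object] + [Ordered Lockable TextStream object]
  take Lockable:  [Lockable TextStream object] + [Lockable TextStream object]
  take TextStream:  [TextStream object] + [TextStream object]
  take object:  [object] + [object]
MRO: Auditable BinaryStream Taggable Readable Shareable Ordered Lockable TextStream object
Auditable is at position 0; next is BinaryStream.

BinaryStream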